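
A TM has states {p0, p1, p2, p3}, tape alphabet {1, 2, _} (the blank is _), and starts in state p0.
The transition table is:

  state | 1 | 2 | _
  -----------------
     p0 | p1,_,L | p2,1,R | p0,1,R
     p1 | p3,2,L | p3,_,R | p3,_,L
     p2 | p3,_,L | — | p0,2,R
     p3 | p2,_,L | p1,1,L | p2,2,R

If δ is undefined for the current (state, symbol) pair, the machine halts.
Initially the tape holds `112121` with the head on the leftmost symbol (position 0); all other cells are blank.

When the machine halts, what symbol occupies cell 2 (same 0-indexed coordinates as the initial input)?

_

p0 | __[1]12121   read 1 → write _, move L, go to p1
p1 | _[_]_12121   read _ → write _, move L, go to p3
p3 | [_]__12121   read _ → write 2, move R, go to p2
p2 | 2[_]_12121   read _ → write 2, move R, go to p0
p0 | 22[_]12121   read _ → write 1, move R, go to p0
p0 | 221[1]2121   read 1 → write _, move L, go to p1
p1 | 22[1]_2121   read 1 → write 2, move L, go to p3
p3 | 2[2]2_2121   read 2 → write 1, move L, go to p1
p1 | [2]12_2121   read 2 → write _, move R, go to p3
p3 | _[1]2_2121   read 1 → write _, move L, go to p2
p2 | [_]_2_2121   read _ → write 2, move R, go to p0
p0 | 2[_]2_2121   read _ → write 1, move R, go to p0
p0 | 21[2]_2121   read 2 → write 1, move R, go to p2
p2 | 211[_]2121   read _ → write 2, move R, go to p0
p0 | 2112[2]121   read 2 → write 1, move R, go to p2
p2 | 21121[1]21   read 1 → write _, move L, go to p3
p3 | 2112[1]_21   read 1 → write _, move L, go to p2
p2 | 211[2]__21
Cell 2 holds _ when M halts.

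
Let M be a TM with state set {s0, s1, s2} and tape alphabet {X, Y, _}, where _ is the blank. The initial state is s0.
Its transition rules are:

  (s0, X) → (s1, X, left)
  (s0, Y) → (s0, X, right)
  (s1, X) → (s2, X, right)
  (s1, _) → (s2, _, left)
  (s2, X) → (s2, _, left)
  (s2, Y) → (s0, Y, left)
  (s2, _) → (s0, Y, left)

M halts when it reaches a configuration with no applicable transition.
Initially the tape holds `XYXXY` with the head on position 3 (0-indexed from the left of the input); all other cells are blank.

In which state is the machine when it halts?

s0 | ___XYX[X]Y   read X → write X, move left, go to s1
s1 | ___XY[X]XY   read X → write X, move right, go to s2
s2 | ___XYX[X]Y   read X → write _, move left, go to s2
s2 | ___XY[X]_Y   read X → write _, move left, go to s2
s2 | ___X[Y]__Y   read Y → write Y, move left, go to s0
s0 | ___[X]Y__Y   read X → write X, move left, go to s1
s1 | __[_]XY__Y   read _ → write _, move left, go to s2
s2 | _[_]_XY__Y   read _ → write Y, move left, go to s0
s0 | [_]Y_XY__Y
No transition is defined for (s0, _); M halts in state s0.

s0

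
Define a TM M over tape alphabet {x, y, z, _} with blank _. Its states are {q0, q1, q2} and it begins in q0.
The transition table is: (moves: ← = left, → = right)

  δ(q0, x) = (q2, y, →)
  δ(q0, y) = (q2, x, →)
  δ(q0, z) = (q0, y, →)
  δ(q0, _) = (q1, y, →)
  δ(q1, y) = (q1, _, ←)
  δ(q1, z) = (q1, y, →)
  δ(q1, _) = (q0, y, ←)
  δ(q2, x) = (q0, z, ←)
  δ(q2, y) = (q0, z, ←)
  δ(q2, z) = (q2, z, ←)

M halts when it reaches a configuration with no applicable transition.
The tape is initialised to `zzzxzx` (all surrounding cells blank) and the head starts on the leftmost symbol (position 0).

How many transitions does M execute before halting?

q0 | _[z]zzxzx   read z → write y, move →, go to q0
q0 | _y[z]zxzx   read z → write y, move →, go to q0
q0 | _yy[z]xzx   read z → write y, move →, go to q0
q0 | _yyy[x]zx   read x → write y, move →, go to q2
q2 | _yyyy[z]x   read z → write z, move ←, go to q2
q2 | _yyy[y]zx   read y → write z, move ←, go to q0
q0 | _yy[y]zzx   read y → write x, move →, go to q2
q2 | _yyx[z]zx   read z → write z, move ←, go to q2
q2 | _yy[x]zzx   read x → write z, move ←, go to q0
q0 | _y[y]zzzx   read y → write x, move →, go to q2
q2 | _yx[z]zzx   read z → write z, move ←, go to q2
q2 | _y[x]zzzx   read x → write z, move ←, go to q0
q0 | _[y]zzzzx   read y → write x, move →, go to q2
q2 | _x[z]zzzx   read z → write z, move ←, go to q2
q2 | _[x]zzzzx   read x → write z, move ←, go to q0
q0 | [_]zzzzzx   read _ → write y, move →, go to q1
q1 | y[z]zzzzx   read z → write y, move →, go to q1
q1 | yy[z]zzzx   read z → write y, move →, go to q1
q1 | yyy[z]zzx   read z → write y, move →, go to q1
q1 | yyyy[z]zx   read z → write y, move →, go to q1
q1 | yyyyy[z]x   read z → write y, move →, go to q1
q1 | yyyyyy[x]
M halts after 21 transitions.

21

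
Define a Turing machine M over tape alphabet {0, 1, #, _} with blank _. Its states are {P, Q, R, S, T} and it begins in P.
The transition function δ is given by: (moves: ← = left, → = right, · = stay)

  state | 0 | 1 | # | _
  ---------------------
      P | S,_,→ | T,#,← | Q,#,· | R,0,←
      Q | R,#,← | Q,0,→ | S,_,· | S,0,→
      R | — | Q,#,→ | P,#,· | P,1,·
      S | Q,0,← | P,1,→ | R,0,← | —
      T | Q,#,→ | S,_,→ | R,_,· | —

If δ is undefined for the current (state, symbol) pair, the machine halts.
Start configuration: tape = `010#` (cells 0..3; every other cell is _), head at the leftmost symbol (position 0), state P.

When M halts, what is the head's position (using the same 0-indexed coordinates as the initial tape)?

0

P | [0]10#   read 0 → write _, move →, go to S
S | _[1]0#   read 1 → write 1, move →, go to P
P | _1[0]#   read 0 → write _, move →, go to S
S | _1_[#]   read # → write 0, move ←, go to R
R | _1[_]0   read _ → write 1, move ·, go to P
P | _1[1]0   read 1 → write #, move ←, go to T
T | _[1]#0   read 1 → write _, move →, go to S
S | __[#]0   read # → write 0, move ←, go to R
R | _[_]00   read _ → write 1, move ·, go to P
P | _[1]00   read 1 → write #, move ←, go to T
T | [_]#00
At halt the head is at cell 0.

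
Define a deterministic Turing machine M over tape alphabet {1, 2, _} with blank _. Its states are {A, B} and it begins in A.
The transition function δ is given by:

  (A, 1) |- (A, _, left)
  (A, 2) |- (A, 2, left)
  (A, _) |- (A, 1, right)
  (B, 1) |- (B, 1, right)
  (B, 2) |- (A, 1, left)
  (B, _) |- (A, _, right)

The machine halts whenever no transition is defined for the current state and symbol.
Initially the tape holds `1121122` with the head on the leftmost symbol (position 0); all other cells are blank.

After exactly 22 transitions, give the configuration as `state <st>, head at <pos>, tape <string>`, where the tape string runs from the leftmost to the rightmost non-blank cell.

state A, head at 0, tape 1111_21122

A | ___[1]121122   read 1 → write _, move left, go to A
A | __[_]_121122   read _ → write 1, move right, go to A
A | __1[_]121122   read _ → write 1, move right, go to A
A | __11[1]21122   read 1 → write _, move left, go to A
A | __1[1]_21122   read 1 → write _, move left, go to A
A | __[1]__21122   read 1 → write _, move left, go to A
A | _[_]___21122   read _ → write 1, move right, go to A
A | _1[_]__21122   read _ → write 1, move right, go to A
A | _11[_]_21122   read _ → write 1, move right, go to A
A | _111[_]21122   read _ → write 1, move right, go to A
A | _1111[2]1122   read 2 → write 2, move left, go to A
A | _111[1]21122   read 1 → write _, move left, go to A
A | _11[1]_21122   read 1 → write _, move left, go to A
A | _1[1]__21122   read 1 → write _, move left, go to A
A | _[1]___21122   read 1 → write _, move left, go to A
A | [_]____21122   read _ → write 1, move right, go to A
A | 1[_]___21122   read _ → write 1, move right, go to A
A | 11[_]__21122   read _ → write 1, move right, go to A
A | 111[_]_21122   read _ → write 1, move right, go to A
A | 1111[_]21122   read _ → write 1, move right, go to A
A | 11111[2]1122   read 2 → write 2, move left, go to A
A | 1111[1]21122   read 1 → write _, move left, go to A
A | 111[1]_21122
After 22 steps: state A, head at 0, tape 1111_21122.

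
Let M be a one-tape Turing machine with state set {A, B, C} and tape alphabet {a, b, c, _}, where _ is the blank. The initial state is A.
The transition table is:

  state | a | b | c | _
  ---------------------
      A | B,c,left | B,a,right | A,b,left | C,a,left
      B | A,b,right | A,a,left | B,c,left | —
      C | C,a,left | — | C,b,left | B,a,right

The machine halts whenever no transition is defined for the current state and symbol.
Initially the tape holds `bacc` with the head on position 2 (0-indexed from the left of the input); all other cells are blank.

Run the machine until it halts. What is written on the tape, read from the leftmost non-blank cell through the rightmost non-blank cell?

caccbc

state=A head=2 tape=___ba[c]c   (A,c)→(A,b,left)
state=A head=1 tape=___b[a]bc   (A,a)→(B,c,left)
state=B head=0 tape=___[b]cbc   (B,b)→(A,a,left)
state=A head=-1 tape=__[_]acbc   (A,_)→(C,a,left)
state=C head=-2 tape=_[_]aacbc   (C,_)→(B,a,right)
state=B head=-1 tape=_a[a]acbc   (B,a)→(A,b,right)
state=A head=0 tape=_ab[a]cbc   (A,a)→(B,c,left)
state=B head=-1 tape=_a[b]ccbc   (B,b)→(A,a,left)
state=A head=-2 tape=_[a]accbc   (A,a)→(B,c,left)
state=B head=-3 tape=[_]caccbc
The non-blank tape span at halt is caccbc.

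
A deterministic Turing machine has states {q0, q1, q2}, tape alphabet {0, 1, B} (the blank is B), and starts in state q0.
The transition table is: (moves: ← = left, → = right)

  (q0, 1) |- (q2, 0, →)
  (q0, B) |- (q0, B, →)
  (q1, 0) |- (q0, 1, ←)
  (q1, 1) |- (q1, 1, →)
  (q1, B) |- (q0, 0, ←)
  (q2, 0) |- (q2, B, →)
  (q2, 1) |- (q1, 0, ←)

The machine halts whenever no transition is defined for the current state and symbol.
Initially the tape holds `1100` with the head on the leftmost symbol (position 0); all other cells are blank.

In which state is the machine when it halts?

q2

state=q0 head=0 tape=B[1]100B   (q0,1)→(q2,0,→)
state=q2 head=1 tape=B0[1]00B   (q2,1)→(q1,0,←)
state=q1 head=0 tape=B[0]000B   (q1,0)→(q0,1,←)
state=q0 head=-1 tape=[B]1000B   (q0,B)→(q0,B,→)
state=q0 head=0 tape=B[1]000B   (q0,1)→(q2,0,→)
state=q2 head=1 tape=B0[0]00B   (q2,0)→(q2,B,→)
state=q2 head=2 tape=B0B[0]0B   (q2,0)→(q2,B,→)
state=q2 head=3 tape=B0BB[0]B   (q2,0)→(q2,B,→)
state=q2 head=4 tape=B0BBB[B]
No transition is defined for (q2, B); M halts in state q2.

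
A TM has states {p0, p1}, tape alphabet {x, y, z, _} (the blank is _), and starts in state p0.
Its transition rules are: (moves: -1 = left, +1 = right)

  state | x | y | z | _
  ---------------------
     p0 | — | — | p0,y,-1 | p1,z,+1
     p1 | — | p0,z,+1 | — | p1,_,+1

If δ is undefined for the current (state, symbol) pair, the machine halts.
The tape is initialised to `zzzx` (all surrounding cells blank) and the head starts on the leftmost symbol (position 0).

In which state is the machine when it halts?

p0 | __[z]zzx   read z → write y, move -1, go to p0
p0 | _[_]yzzx   read _ → write z, move +1, go to p1
p1 | _z[y]zzx   read y → write z, move +1, go to p0
p0 | _zz[z]zx   read z → write y, move -1, go to p0
p0 | _z[z]yzx   read z → write y, move -1, go to p0
p0 | _[z]yyzx   read z → write y, move -1, go to p0
p0 | [_]yyyzx   read _ → write z, move +1, go to p1
p1 | z[y]yyzx   read y → write z, move +1, go to p0
p0 | zz[y]yzx
No transition is defined for (p0, y); M halts in state p0.

p0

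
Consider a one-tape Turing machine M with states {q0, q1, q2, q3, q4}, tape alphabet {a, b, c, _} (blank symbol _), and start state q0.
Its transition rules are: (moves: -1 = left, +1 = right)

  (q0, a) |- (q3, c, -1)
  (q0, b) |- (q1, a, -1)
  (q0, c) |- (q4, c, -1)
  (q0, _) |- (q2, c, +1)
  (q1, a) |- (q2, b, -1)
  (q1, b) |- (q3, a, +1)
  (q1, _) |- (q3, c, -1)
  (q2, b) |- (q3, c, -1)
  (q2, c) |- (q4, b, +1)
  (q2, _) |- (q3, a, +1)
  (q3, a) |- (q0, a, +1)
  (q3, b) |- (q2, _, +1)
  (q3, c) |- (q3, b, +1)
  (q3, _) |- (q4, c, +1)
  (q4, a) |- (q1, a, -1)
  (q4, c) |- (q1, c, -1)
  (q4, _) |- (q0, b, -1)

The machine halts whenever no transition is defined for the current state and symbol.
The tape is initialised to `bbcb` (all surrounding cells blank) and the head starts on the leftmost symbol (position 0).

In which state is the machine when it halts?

state=q0 head=0 tape=__[b]bcb   (q0,b)→(q1,a,-1)
state=q1 head=-1 tape=_[_]abcb   (q1,_)→(q3,c,-1)
state=q3 head=-2 tape=[_]cabcb   (q3,_)→(q4,c,+1)
state=q4 head=-1 tape=c[c]abcb   (q4,c)→(q1,c,-1)
state=q1 head=-2 tape=[c]cabcb
No transition is defined for (q1, c); M halts in state q1.

q1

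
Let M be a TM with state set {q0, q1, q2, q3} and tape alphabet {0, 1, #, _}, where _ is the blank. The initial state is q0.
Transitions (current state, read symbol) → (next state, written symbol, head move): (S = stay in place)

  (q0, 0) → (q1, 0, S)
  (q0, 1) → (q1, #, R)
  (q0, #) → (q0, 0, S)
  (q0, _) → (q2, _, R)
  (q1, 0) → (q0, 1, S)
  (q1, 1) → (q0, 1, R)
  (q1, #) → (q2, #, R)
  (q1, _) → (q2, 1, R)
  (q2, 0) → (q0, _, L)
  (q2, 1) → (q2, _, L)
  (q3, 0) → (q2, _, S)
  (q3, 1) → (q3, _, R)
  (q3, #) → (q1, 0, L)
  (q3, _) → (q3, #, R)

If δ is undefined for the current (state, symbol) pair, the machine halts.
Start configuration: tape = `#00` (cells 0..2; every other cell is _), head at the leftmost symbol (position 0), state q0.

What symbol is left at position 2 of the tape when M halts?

#

q0 | [#]00__   read # → write 0, move S, go to q0
q0 | [0]00__   read 0 → write 0, move S, go to q1
q1 | [0]00__   read 0 → write 1, move S, go to q0
q0 | [1]00__   read 1 → write #, move R, go to q1
q1 | #[0]0__   read 0 → write 1, move S, go to q0
q0 | #[1]0__   read 1 → write #, move R, go to q1
q1 | ##[0]__   read 0 → write 1, move S, go to q0
q0 | ##[1]__   read 1 → write #, move R, go to q1
q1 | ###[_]_   read _ → write 1, move R, go to q2
q2 | ###1[_]
Cell 2 holds # when M halts.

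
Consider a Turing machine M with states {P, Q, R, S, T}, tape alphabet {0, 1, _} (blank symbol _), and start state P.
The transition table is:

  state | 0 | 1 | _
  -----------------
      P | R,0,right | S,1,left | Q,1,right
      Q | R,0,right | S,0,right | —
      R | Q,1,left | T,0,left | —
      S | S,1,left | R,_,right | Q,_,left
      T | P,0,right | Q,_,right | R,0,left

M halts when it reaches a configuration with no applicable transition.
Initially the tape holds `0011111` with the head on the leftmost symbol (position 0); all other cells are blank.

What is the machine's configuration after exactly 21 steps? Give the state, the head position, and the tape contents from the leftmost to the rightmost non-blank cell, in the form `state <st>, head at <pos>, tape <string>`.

state R, head at 7, tape 0000000

state=P head=0 tape=[0]011111_   (P,0)→(R,0,right)
state=R head=1 tape=0[0]11111_   (R,0)→(Q,1,left)
state=Q head=0 tape=[0]111111_   (Q,0)→(R,0,right)
state=R head=1 tape=0[1]11111_   (R,1)→(T,0,left)
state=T head=0 tape=[0]011111_   (T,0)→(P,0,right)
state=P head=1 tape=0[0]11111_   (P,0)→(R,0,right)
state=R head=2 tape=00[1]1111_   (R,1)→(T,0,left)
state=T head=1 tape=0[0]01111_   (T,0)→(P,0,right)
state=P head=2 tape=00[0]1111_   (P,0)→(R,0,right)
state=R head=3 tape=000[1]111_   (R,1)→(T,0,left)
state=T head=2 tape=00[0]0111_   (T,0)→(P,0,right)
state=P head=3 tape=000[0]111_   (P,0)→(R,0,right)
state=R head=4 tape=0000[1]11_   (R,1)→(T,0,left)
state=T head=3 tape=000[0]011_   (T,0)→(P,0,right)
state=P head=4 tape=0000[0]11_   (P,0)→(R,0,right)
state=R head=5 tape=00000[1]1_   (R,1)→(T,0,left)
state=T head=4 tape=0000[0]01_   (T,0)→(P,0,right)
state=P head=5 tape=00000[0]1_   (P,0)→(R,0,right)
state=R head=6 tape=000000[1]_   (R,1)→(T,0,left)
state=T head=5 tape=00000[0]0_   (T,0)→(P,0,right)
state=P head=6 tape=000000[0]_   (P,0)→(R,0,right)
state=R head=7 tape=0000000[_]
After 21 steps: state R, head at 7, tape 0000000.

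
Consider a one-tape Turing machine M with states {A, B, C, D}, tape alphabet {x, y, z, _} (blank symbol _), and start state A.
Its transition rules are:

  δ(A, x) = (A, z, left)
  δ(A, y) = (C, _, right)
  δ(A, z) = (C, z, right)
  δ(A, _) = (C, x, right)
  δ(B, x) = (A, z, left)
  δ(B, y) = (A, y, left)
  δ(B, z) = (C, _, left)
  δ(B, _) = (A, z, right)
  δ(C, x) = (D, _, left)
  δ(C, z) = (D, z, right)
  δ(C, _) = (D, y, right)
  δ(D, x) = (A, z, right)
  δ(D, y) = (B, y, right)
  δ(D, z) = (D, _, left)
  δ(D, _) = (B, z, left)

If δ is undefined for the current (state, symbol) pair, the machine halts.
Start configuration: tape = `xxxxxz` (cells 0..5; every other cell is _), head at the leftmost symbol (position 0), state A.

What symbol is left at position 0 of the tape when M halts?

z

state=A head=0 tape=_[x]xxxxz   (A,x)→(A,z,left)
state=A head=-1 tape=[_]zxxxxz   (A,_)→(C,x,right)
state=C head=0 tape=x[z]xxxxz   (C,z)→(D,z,right)
state=D head=1 tape=xz[x]xxxz   (D,x)→(A,z,right)
state=A head=2 tape=xzz[x]xxz   (A,x)→(A,z,left)
state=A head=1 tape=xz[z]zxxz   (A,z)→(C,z,right)
state=C head=2 tape=xzz[z]xxz   (C,z)→(D,z,right)
state=D head=3 tape=xzzz[x]xz   (D,x)→(A,z,right)
state=A head=4 tape=xzzzz[x]z   (A,x)→(A,z,left)
state=A head=3 tape=xzzz[z]zz   (A,z)→(C,z,right)
state=C head=4 tape=xzzzz[z]z   (C,z)→(D,z,right)
state=D head=5 tape=xzzzzz[z]   (D,z)→(D,_,left)
state=D head=4 tape=xzzzz[z]_   (D,z)→(D,_,left)
state=D head=3 tape=xzzz[z]__   (D,z)→(D,_,left)
state=D head=2 tape=xzz[z]___   (D,z)→(D,_,left)
state=D head=1 tape=xz[z]____   (D,z)→(D,_,left)
state=D head=0 tape=x[z]_____   (D,z)→(D,_,left)
state=D head=-1 tape=[x]______   (D,x)→(A,z,right)
state=A head=0 tape=z[_]_____   (A,_)→(C,x,right)
state=C head=1 tape=zx[_]____   (C,_)→(D,y,right)
state=D head=2 tape=zxy[_]___   (D,_)→(B,z,left)
state=B head=1 tape=zx[y]z___   (B,y)→(A,y,left)
state=A head=0 tape=z[x]yz___   (A,x)→(A,z,left)
state=A head=-1 tape=[z]zyz___   (A,z)→(C,z,right)
state=C head=0 tape=z[z]yz___   (C,z)→(D,z,right)
state=D head=1 tape=zz[y]z___   (D,y)→(B,y,right)
state=B head=2 tape=zzy[z]___   (B,z)→(C,_,left)
state=C head=1 tape=zz[y]____
Cell 0 holds z when M halts.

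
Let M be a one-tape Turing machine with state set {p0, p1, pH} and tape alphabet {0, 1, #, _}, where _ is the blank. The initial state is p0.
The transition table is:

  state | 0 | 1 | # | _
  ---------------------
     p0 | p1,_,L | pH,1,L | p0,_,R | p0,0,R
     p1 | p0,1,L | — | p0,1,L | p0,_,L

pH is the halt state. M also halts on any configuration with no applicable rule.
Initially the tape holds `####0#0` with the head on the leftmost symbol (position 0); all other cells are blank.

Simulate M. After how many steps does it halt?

20

p0 | [#]###0#0   read # → write _, move R, go to p0
p0 | _[#]##0#0   read # → write _, move R, go to p0
p0 | __[#]#0#0   read # → write _, move R, go to p0
p0 | ___[#]0#0   read # → write _, move R, go to p0
p0 | ____[0]#0   read 0 → write _, move L, go to p1
p1 | ___[_]_#0   read _ → write _, move L, go to p0
p0 | __[_]__#0   read _ → write 0, move R, go to p0
p0 | __0[_]_#0   read _ → write 0, move R, go to p0
p0 | __00[_]#0   read _ → write 0, move R, go to p0
p0 | __000[#]0   read # → write _, move R, go to p0
p0 | __000_[0]   read 0 → write _, move L, go to p1
p1 | __000[_]_   read _ → write _, move L, go to p0
p0 | __00[0]__   read 0 → write _, move L, go to p1
p1 | __0[0]___   read 0 → write 1, move L, go to p0
p0 | __[0]1___   read 0 → write _, move L, go to p1
p1 | _[_]_1___   read _ → write _, move L, go to p0
p0 | [_]__1___   read _ → write 0, move R, go to p0
p0 | 0[_]_1___   read _ → write 0, move R, go to p0
p0 | 00[_]1___   read _ → write 0, move R, go to p0
p0 | 000[1]___   read 1 → write 1, move L, go to pH
pH | 00[0]1___
M halts after 20 transitions.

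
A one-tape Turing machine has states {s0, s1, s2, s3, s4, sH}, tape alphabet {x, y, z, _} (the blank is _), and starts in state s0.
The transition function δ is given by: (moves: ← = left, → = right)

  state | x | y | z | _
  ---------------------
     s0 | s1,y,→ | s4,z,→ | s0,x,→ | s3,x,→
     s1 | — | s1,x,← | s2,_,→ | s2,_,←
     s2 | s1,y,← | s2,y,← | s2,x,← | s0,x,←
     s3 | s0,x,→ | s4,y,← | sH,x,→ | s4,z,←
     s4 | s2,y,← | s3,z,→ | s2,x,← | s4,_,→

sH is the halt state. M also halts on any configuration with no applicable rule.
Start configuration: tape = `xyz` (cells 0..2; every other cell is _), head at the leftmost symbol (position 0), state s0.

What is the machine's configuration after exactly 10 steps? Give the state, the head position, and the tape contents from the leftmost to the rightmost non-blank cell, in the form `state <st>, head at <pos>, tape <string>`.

state=s0 head=0 tape=___[x]yz   (s0,x)→(s1,y,→)
state=s1 head=1 tape=___y[y]z   (s1,y)→(s1,x,←)
state=s1 head=0 tape=___[y]xz   (s1,y)→(s1,x,←)
state=s1 head=-1 tape=__[_]xxz   (s1,_)→(s2,_,←)
state=s2 head=-2 tape=_[_]_xxz   (s2,_)→(s0,x,←)
state=s0 head=-3 tape=[_]x_xxz   (s0,_)→(s3,x,→)
state=s3 head=-2 tape=x[x]_xxz   (s3,x)→(s0,x,→)
state=s0 head=-1 tape=xx[_]xxz   (s0,_)→(s3,x,→)
state=s3 head=0 tape=xxx[x]xz   (s3,x)→(s0,x,→)
state=s0 head=1 tape=xxxx[x]z   (s0,x)→(s1,y,→)
state=s1 head=2 tape=xxxxy[z]
After 10 steps: state s1, head at 2, tape xxxxyz.

state s1, head at 2, tape xxxxyz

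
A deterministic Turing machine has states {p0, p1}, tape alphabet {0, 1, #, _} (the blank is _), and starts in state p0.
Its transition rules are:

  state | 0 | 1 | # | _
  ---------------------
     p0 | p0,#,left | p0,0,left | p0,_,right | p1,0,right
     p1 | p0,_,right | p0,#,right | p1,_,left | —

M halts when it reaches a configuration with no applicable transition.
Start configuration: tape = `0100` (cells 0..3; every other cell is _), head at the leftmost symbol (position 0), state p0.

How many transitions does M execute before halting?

p0 | _[0]100_   read 0 → write #, move left, go to p0
p0 | [_]#100_   read _ → write 0, move right, go to p1
p1 | 0[#]100_   read # → write _, move left, go to p1
p1 | [0]_100_   read 0 → write _, move right, go to p0
p0 | _[_]100_   read _ → write 0, move right, go to p1
p1 | _0[1]00_   read 1 → write #, move right, go to p0
p0 | _0#[0]0_   read 0 → write #, move left, go to p0
p0 | _0[#]#0_   read # → write _, move right, go to p0
p0 | _0_[#]0_   read # → write _, move right, go to p0
p0 | _0__[0]_   read 0 → write #, move left, go to p0
p0 | _0_[_]#_   read _ → write 0, move right, go to p1
p1 | _0_0[#]_   read # → write _, move left, go to p1
p1 | _0_[0]__   read 0 → write _, move right, go to p0
p0 | _0__[_]_   read _ → write 0, move right, go to p1
p1 | _0__0[_]
M halts after 14 transitions.

14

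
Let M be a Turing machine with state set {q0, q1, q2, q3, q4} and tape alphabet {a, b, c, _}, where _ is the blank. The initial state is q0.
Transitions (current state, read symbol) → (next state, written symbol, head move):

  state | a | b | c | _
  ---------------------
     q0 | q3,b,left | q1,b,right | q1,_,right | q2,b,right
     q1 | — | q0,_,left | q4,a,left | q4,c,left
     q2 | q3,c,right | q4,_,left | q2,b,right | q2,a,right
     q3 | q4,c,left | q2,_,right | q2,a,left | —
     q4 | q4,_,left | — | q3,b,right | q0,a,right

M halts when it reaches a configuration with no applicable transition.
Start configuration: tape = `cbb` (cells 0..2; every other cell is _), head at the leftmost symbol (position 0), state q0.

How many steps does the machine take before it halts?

q0 | [c]bb   read c → write _, move right, go to q1
q1 | _[b]b   read b → write _, move left, go to q0
q0 | [_]_b   read _ → write b, move right, go to q2
q2 | b[_]b   read _ → write a, move right, go to q2
q2 | ba[b]   read b → write _, move left, go to q4
q4 | b[a]_   read a → write _, move left, go to q4
q4 | [b]__
M halts after 6 transitions.

6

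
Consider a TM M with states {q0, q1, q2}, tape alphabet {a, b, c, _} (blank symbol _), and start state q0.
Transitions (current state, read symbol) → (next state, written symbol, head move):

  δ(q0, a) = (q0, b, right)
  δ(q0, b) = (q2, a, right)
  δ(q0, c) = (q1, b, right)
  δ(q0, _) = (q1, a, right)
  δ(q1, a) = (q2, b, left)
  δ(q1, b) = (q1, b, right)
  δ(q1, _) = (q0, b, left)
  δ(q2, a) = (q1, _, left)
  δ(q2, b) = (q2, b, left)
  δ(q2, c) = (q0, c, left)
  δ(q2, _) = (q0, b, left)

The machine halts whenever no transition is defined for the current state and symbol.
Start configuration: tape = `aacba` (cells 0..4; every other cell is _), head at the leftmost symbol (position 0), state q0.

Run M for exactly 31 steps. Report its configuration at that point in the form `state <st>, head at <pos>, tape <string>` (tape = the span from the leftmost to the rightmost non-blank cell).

state q1, head at 1, tape abbb_bbb

q0 | __[a]acba_   read a → write b, move right, go to q0
q0 | __b[a]cba_   read a → write b, move right, go to q0
q0 | __bb[c]ba_   read c → write b, move right, go to q1
q1 | __bbb[b]a_   read b → write b, move right, go to q1
q1 | __bbbb[a]_   read a → write b, move left, go to q2
q2 | __bbb[b]b_   read b → write b, move left, go to q2
q2 | __bb[b]bb_   read b → write b, move left, go to q2
q2 | __b[b]bbb_   read b → write b, move left, go to q2
q2 | __[b]bbbb_   read b → write b, move left, go to q2
q2 | _[_]bbbbb_   read _ → write b, move left, go to q0
q0 | [_]bbbbbb_   read _ → write a, move right, go to q1
q1 | a[b]bbbbb_   read b → write b, move right, go to q1
q1 | ab[b]bbbb_   read b → write b, move right, go to q1
q1 | abb[b]bbb_   read b → write b, move right, go to q1
q1 | abbb[b]bb_   read b → write b, move right, go to q1
q1 | abbbb[b]b_   read b → write b, move right, go to q1
q1 | abbbbb[b]_   read b → write b, move right, go to q1
q1 | abbbbbb[_]   read _ → write b, move left, go to q0
q0 | abbbbb[b]b   read b → write a, move right, go to q2
q2 | abbbbba[b]   read b → write b, move left, go to q2
q2 | abbbbb[a]b   read a → write _, move left, go to q1
q1 | abbbb[b]_b   read b → write b, move right, go to q1
q1 | abbbbb[_]b   read _ → write b, move left, go to q0
q0 | abbbb[b]bb   read b → write a, move right, go to q2
q2 | abbbba[b]b   read b → write b, move left, go to q2
q2 | abbbb[a]bb   read a → write _, move left, go to q1
q1 | abbb[b]_bb   read b → write b, move right, go to q1
q1 | abbbb[_]bb   read _ → write b, move left, go to q0
q0 | abbb[b]bbb   read b → write a, move right, go to q2
q2 | abbba[b]bb   read b → write b, move left, go to q2
q2 | abbb[a]bbb   read a → write _, move left, go to q1
q1 | abb[b]_bbb
After 31 steps: state q1, head at 1, tape abbb_bbb.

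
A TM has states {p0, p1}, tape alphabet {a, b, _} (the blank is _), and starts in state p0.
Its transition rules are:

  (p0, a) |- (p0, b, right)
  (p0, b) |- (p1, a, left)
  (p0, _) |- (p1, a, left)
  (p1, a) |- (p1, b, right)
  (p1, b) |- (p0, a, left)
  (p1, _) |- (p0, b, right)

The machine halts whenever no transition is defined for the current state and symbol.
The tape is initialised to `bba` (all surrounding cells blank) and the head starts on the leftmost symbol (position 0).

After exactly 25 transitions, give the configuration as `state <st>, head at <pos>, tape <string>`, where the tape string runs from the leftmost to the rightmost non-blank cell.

p0 | ____[b]ba_   read b → write a, move left, go to p1
p1 | ___[_]aba_   read _ → write b, move right, go to p0
p0 | ___b[a]ba_   read a → write b, move right, go to p0
p0 | ___bb[b]a_   read b → write a, move left, go to p1
p1 | ___b[b]aa_   read b → write a, move left, go to p0
p0 | ___[b]aaa_   read b → write a, move left, go to p1
p1 | __[_]aaaa_   read _ → write b, move right, go to p0
p0 | __b[a]aaa_   read a → write b, move right, go to p0
p0 | __bb[a]aa_   read a → write b, move right, go to p0
p0 | __bbb[a]a_   read a → write b, move right, go to p0
p0 | __bbbb[a]_   read a → write b, move right, go to p0
p0 | __bbbbb[_]   read _ → write a, move left, go to p1
p1 | __bbbb[b]a   read b → write a, move left, go to p0
p0 | __bbb[b]aa   read b → write a, move left, go to p1
p1 | __bb[b]aaa   read b → write a, move left, go to p0
p0 | __b[b]aaaa   read b → write a, move left, go to p1
p1 | __[b]aaaaa   read b → write a, move left, go to p0
p0 | _[_]aaaaaa   read _ → write a, move left, go to p1
p1 | [_]aaaaaaa   read _ → write b, move right, go to p0
p0 | b[a]aaaaaa   read a → write b, move right, go to p0
p0 | bb[a]aaaaa   read a → write b, move right, go to p0
p0 | bbb[a]aaaa   read a → write b, move right, go to p0
p0 | bbbb[a]aaa   read a → write b, move right, go to p0
p0 | bbbbb[a]aa   read a → write b, move right, go to p0
p0 | bbbbbb[a]a   read a → write b, move right, go to p0
p0 | bbbbbbb[a]
After 25 steps: state p0, head at 3, tape bbbbbbba.

state p0, head at 3, tape bbbbbbba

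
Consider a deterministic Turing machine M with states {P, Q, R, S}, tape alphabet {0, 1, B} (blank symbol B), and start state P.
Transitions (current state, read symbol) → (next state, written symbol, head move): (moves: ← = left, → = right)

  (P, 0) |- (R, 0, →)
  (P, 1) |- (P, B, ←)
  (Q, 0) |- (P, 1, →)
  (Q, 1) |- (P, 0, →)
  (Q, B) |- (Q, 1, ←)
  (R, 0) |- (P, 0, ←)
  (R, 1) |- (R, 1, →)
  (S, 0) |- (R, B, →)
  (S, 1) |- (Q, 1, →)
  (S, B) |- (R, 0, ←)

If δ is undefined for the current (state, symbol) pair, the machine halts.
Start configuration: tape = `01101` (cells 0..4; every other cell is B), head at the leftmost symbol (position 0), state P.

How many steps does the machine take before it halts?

state=P head=0 tape=[0]1101   (P,0)→(R,0,→)
state=R head=1 tape=0[1]101   (R,1)→(R,1,→)
state=R head=2 tape=01[1]01   (R,1)→(R,1,→)
state=R head=3 tape=011[0]1   (R,0)→(P,0,←)
state=P head=2 tape=01[1]01   (P,1)→(P,B,←)
state=P head=1 tape=0[1]B01   (P,1)→(P,B,←)
state=P head=0 tape=[0]BB01   (P,0)→(R,0,→)
state=R head=1 tape=0[B]B01
M halts after 7 transitions.

7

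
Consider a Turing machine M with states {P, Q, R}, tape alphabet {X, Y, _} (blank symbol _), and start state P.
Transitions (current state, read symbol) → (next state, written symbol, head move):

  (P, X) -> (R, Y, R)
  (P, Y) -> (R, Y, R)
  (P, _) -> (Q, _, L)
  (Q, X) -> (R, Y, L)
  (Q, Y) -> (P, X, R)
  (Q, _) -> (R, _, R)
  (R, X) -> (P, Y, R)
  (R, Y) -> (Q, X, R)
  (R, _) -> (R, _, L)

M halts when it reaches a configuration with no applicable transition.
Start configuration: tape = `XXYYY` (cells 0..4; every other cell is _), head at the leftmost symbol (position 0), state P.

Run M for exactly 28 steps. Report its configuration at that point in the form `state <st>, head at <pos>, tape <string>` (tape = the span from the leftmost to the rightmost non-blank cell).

state R, head at 6, tape YYYYX

P | [X]XYYY__   read X → write Y, move R, go to R
R | Y[X]YYY__   read X → write Y, move R, go to P
P | YY[Y]YY__   read Y → write Y, move R, go to R
R | YYY[Y]Y__   read Y → write X, move R, go to Q
Q | YYYX[Y]__   read Y → write X, move R, go to P
P | YYYXX[_]_   read _ → write _, move L, go to Q
Q | YYYX[X]__   read X → write Y, move L, go to R
R | YYY[X]Y__   read X → write Y, move R, go to P
P | YYYY[Y]__   read Y → write Y, move R, go to R
R | YYYYY[_]_   read _ → write _, move L, go to R
R | YYYY[Y]__   read Y → write X, move R, go to Q
Q | YYYYX[_]_   read _ → write _, move R, go to R
R | YYYYX_[_]   read _ → write _, move L, go to R
R | YYYYX[_]_   read _ → write _, move L, go to R
R | YYYY[X]__   read X → write Y, move R, go to P
P | YYYYY[_]_   read _ → write _, move L, go to Q
Q | YYYY[Y]__   read Y → write X, move R, go to P
P | YYYYX[_]_   read _ → write _, move L, go to Q
Q | YYYY[X]__   read X → write Y, move L, go to R
R | YYY[Y]Y__   read Y → write X, move R, go to Q
Q | YYYX[Y]__   read Y → write X, move R, go to P
P | YYYXX[_]_   read _ → write _, move L, go to Q
Q | YYYX[X]__   read X → write Y, move L, go to R
R | YYY[X]Y__   read X → write Y, move R, go to P
P | YYYY[Y]__   read Y → write Y, move R, go to R
R | YYYYY[_]_   read _ → write _, move L, go to R
R | YYYY[Y]__   read Y → write X, move R, go to Q
Q | YYYYX[_]_   read _ → write _, move R, go to R
R | YYYYX_[_]
After 28 steps: state R, head at 6, tape YYYYX.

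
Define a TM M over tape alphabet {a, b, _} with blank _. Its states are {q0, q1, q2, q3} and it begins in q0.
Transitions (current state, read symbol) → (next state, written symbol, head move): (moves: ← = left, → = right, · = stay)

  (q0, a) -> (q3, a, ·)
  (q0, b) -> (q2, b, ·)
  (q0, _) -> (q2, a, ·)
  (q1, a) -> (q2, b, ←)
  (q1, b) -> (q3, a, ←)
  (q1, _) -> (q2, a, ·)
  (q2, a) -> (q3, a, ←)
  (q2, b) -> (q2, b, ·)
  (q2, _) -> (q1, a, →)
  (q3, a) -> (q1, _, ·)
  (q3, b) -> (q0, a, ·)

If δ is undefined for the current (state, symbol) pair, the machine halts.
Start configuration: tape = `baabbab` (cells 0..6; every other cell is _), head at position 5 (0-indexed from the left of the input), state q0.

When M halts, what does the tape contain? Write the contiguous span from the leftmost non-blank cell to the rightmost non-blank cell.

aaaaaab

q0 | _baabb[a]b   read a → write a, move ·, go to q3
q3 | _baabb[a]b   read a → write _, move ·, go to q1
q1 | _baabb[_]b   read _ → write a, move ·, go to q2
q2 | _baabb[a]b   read a → write a, move ←, go to q3
q3 | _baab[b]ab   read b → write a, move ·, go to q0
q0 | _baab[a]ab   read a → write a, move ·, go to q3
q3 | _baab[a]ab   read a → write _, move ·, go to q1
q1 | _baab[_]ab   read _ → write a, move ·, go to q2
q2 | _baab[a]ab   read a → write a, move ←, go to q3
q3 | _baa[b]aab   read b → write a, move ·, go to q0
q0 | _baa[a]aab   read a → write a, move ·, go to q3
q3 | _baa[a]aab   read a → write _, move ·, go to q1
q1 | _baa[_]aab   read _ → write a, move ·, go to q2
q2 | _baa[a]aab   read a → write a, move ←, go to q3
q3 | _ba[a]aaab   read a → write _, move ·, go to q1
q1 | _ba[_]aaab   read _ → write a, move ·, go to q2
q2 | _ba[a]aaab   read a → write a, move ←, go to q3
q3 | _b[a]aaaab   read a → write _, move ·, go to q1
q1 | _b[_]aaaab   read _ → write a, move ·, go to q2
q2 | _b[a]aaaab   read a → write a, move ←, go to q3
q3 | _[b]aaaaab   read b → write a, move ·, go to q0
q0 | _[a]aaaaab   read a → write a, move ·, go to q3
q3 | _[a]aaaaab   read a → write _, move ·, go to q1
q1 | _[_]aaaaab   read _ → write a, move ·, go to q2
q2 | _[a]aaaaab   read a → write a, move ←, go to q3
q3 | [_]aaaaaab
The non-blank tape span at halt is aaaaaab.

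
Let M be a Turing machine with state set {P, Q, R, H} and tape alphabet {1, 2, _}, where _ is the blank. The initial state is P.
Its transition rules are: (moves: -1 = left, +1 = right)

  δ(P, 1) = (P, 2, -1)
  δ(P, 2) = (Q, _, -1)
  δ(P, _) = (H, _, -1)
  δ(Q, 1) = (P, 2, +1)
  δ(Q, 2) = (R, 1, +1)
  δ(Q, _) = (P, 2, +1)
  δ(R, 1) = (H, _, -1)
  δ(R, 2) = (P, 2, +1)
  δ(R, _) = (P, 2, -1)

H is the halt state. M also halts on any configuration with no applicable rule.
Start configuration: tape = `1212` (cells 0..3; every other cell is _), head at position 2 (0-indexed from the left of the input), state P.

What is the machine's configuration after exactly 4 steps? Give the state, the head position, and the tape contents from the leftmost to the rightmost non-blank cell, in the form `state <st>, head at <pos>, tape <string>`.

state H, head at 0, tape 2_22

state=P head=2 tape=12[1]2   (P,1)→(P,2,-1)
state=P head=1 tape=1[2]22   (P,2)→(Q,_,-1)
state=Q head=0 tape=[1]_22   (Q,1)→(P,2,+1)
state=P head=1 tape=2[_]22   (P,_)→(H,_,-1)
state=H head=0 tape=[2]_22
After 4 steps: state H, head at 0, tape 2_22.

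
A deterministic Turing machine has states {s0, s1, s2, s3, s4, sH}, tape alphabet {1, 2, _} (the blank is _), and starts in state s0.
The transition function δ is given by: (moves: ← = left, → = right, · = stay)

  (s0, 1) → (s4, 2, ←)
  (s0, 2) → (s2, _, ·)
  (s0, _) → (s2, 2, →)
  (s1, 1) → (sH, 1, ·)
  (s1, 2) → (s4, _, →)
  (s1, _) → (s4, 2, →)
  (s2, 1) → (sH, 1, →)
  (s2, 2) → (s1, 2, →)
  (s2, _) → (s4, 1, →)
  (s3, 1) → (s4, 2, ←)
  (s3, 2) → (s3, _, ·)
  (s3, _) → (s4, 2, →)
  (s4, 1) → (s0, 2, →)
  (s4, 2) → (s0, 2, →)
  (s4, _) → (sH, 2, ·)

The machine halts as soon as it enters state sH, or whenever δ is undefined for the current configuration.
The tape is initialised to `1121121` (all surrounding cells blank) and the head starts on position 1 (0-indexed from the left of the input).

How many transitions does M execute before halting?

16

s0 | 1[1]21121___   read 1 → write 2, move ←, go to s4
s4 | [1]221121___   read 1 → write 2, move →, go to s0
s0 | 2[2]21121___   read 2 → write _, move ·, go to s2
s2 | 2[_]21121___   read _ → write 1, move →, go to s4
s4 | 21[2]1121___   read 2 → write 2, move →, go to s0
s0 | 212[1]121___   read 1 → write 2, move ←, go to s4
s4 | 21[2]2121___   read 2 → write 2, move →, go to s0
s0 | 212[2]121___   read 2 → write _, move ·, go to s2
s2 | 212[_]121___   read _ → write 1, move →, go to s4
s4 | 2121[1]21___   read 1 → write 2, move →, go to s0
s0 | 21212[2]1___   read 2 → write _, move ·, go to s2
s2 | 21212[_]1___   read _ → write 1, move →, go to s4
s4 | 212121[1]___   read 1 → write 2, move →, go to s0
s0 | 2121212[_]__   read _ → write 2, move →, go to s2
s2 | 21212122[_]_   read _ → write 1, move →, go to s4
s4 | 212121221[_]   read _ → write 2, move ·, go to sH
sH | 212121221[2]
M halts after 16 transitions.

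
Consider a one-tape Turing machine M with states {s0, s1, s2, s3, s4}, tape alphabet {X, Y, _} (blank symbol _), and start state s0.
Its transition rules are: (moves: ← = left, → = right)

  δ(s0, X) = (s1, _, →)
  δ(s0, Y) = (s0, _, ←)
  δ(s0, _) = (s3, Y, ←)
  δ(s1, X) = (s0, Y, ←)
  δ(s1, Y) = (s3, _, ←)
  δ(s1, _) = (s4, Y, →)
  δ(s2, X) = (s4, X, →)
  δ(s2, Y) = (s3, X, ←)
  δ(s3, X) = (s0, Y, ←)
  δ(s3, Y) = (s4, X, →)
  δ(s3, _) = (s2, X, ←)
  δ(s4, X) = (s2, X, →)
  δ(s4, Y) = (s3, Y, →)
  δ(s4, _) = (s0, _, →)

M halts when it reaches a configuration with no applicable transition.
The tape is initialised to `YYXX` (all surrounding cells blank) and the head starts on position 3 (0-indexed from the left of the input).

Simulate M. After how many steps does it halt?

state=s0 head=3 tape=YYX[X]___   (s0,X)→(s1,_,→)
state=s1 head=4 tape=YYX_[_]__   (s1,_)→(s4,Y,→)
state=s4 head=5 tape=YYX_Y[_]_   (s4,_)→(s0,_,→)
state=s0 head=6 tape=YYX_Y_[_]   (s0,_)→(s3,Y,←)
state=s3 head=5 tape=YYX_Y[_]Y   (s3,_)→(s2,X,←)
state=s2 head=4 tape=YYX_[Y]XY   (s2,Y)→(s3,X,←)
state=s3 head=3 tape=YYX[_]XXY   (s3,_)→(s2,X,←)
state=s2 head=2 tape=YY[X]XXXY   (s2,X)→(s4,X,→)
state=s4 head=3 tape=YYX[X]XXY   (s4,X)→(s2,X,→)
state=s2 head=4 tape=YYXX[X]XY   (s2,X)→(s4,X,→)
state=s4 head=5 tape=YYXXX[X]Y   (s4,X)→(s2,X,→)
state=s2 head=6 tape=YYXXXX[Y]   (s2,Y)→(s3,X,←)
state=s3 head=5 tape=YYXXX[X]X   (s3,X)→(s0,Y,←)
state=s0 head=4 tape=YYXX[X]YX   (s0,X)→(s1,_,→)
state=s1 head=5 tape=YYXX_[Y]X   (s1,Y)→(s3,_,←)
state=s3 head=4 tape=YYXX[_]_X   (s3,_)→(s2,X,←)
state=s2 head=3 tape=YYX[X]X_X   (s2,X)→(s4,X,→)
state=s4 head=4 tape=YYXX[X]_X   (s4,X)→(s2,X,→)
state=s2 head=5 tape=YYXXX[_]X
M halts after 18 transitions.

18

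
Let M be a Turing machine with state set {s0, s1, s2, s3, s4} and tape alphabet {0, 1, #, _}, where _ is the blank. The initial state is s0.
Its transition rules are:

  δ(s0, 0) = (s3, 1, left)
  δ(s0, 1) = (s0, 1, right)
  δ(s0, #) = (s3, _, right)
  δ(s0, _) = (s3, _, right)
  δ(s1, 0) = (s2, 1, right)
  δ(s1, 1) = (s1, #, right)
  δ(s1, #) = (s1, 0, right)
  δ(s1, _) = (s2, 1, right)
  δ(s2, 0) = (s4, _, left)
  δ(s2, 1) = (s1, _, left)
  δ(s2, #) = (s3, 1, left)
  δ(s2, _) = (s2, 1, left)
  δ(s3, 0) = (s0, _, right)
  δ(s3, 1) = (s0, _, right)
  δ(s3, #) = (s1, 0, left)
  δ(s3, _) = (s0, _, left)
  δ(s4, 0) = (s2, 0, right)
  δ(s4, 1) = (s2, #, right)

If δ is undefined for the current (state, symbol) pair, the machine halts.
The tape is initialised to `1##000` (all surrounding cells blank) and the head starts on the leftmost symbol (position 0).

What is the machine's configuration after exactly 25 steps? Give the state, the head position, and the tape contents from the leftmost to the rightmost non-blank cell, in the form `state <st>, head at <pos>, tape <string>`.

s0 | [1]##000__   read 1 → write 1, move right, go to s0
s0 | 1[#]#000__   read # → write _, move right, go to s3
s3 | 1_[#]000__   read # → write 0, move left, go to s1
s1 | 1[_]0000__   read _ → write 1, move right, go to s2
s2 | 11[0]000__   read 0 → write _, move left, go to s4
s4 | 1[1]_000__   read 1 → write #, move right, go to s2
s2 | 1#[_]000__   read _ → write 1, move left, go to s2
s2 | 1[#]1000__   read # → write 1, move left, go to s3
s3 | [1]11000__   read 1 → write _, move right, go to s0
s0 | _[1]1000__   read 1 → write 1, move right, go to s0
s0 | _1[1]000__   read 1 → write 1, move right, go to s0
s0 | _11[0]00__   read 0 → write 1, move left, go to s3
s3 | _1[1]100__   read 1 → write _, move right, go to s0
s0 | _1_[1]00__   read 1 → write 1, move right, go to s0
s0 | _1_1[0]0__   read 0 → write 1, move left, go to s3
s3 | _1_[1]10__   read 1 → write _, move right, go to s0
s0 | _1__[1]0__   read 1 → write 1, move right, go to s0
s0 | _1__1[0]__   read 0 → write 1, move left, go to s3
s3 | _1__[1]1__   read 1 → write _, move right, go to s0
s0 | _1___[1]__   read 1 → write 1, move right, go to s0
s0 | _1___1[_]_   read _ → write _, move right, go to s3
s3 | _1___1_[_]   read _ → write _, move left, go to s0
s0 | _1___1[_]_   read _ → write _, move right, go to s3
s3 | _1___1_[_]   read _ → write _, move left, go to s0
s0 | _1___1[_]_   read _ → write _, move right, go to s3
s3 | _1___1_[_]
After 25 steps: state s3, head at 7, tape 1___1.

state s3, head at 7, tape 1___1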